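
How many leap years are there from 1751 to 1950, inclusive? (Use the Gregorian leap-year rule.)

48

Multiples of 4 in [1751,1950]: 50.
Of those, multiples of 100: 2 (not leap unless ÷400).
Multiples of 400: 0.
Leap years = 50 − 2 + 0 = 48.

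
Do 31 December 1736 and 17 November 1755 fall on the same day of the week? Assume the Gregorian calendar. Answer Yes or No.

From Dec 31, 1736 to Nov 17, 1755 is 6895 days.
6895 mod 7 = 0, so they are the same weekday.
(Dec 31, 1736 is a Monday; Nov 17, 1755 is a Monday.)

Yes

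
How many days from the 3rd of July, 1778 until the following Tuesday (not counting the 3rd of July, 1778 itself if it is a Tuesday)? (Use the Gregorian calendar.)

4

Jul 3, 1778 is a Friday.
From Friday to the next Tuesday is 4 days.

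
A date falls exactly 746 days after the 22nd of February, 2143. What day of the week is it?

Tuesday

Feb 22, 2143 is a Friday.
746 mod 7 = 4, so 746 days after a Friday is Friday + 4 = Tuesday.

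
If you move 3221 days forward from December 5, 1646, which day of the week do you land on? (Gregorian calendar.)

Thursday

Dec 5, 1646 is a Wednesday.
3221 mod 7 = 1, so 3221 days after a Wednesday is Wednesday + 1 = Thursday.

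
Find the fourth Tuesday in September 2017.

September 1, 2017 is a Friday.
The first Tuesday is therefore September 5 (4 days later).
The fourth Tuesday is 5 + 3×7 = September 26.

September 26, 2017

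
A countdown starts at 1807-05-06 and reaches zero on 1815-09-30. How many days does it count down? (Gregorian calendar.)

3069

May 6, 1807 → May 6, 1808: 366 days (Feb 29, 1808 is in that span).
May 6, 1808 → May 6, 1809: 365 days.
May 6, 1809 → May 6, 1810: 365 days.
May 6, 1810 → May 6, 1811: 365 days.
May 6, 1811 → May 6, 1812: 366 days (Feb 29, 1812 is in that span).
May 6, 1812 → May 6, 1813: 365 days.
May 6, 1813 → May 6, 1814: 365 days.
May 6, 1814 → May 6, 1815: 365 days.
May 6, 1815 → Jun 6, 1815: 31 days (May has 31).
Jun 6, 1815 → Jul 6, 1815: 30 days (June has 30).
Jul 6, 1815 → Aug 6, 1815: 31 days (July has 31).
Aug 6, 1815 → Sep 6, 1815: 31 days (August has 31).
Sep 6, 1815 → Sep 30, 1815: 24 days.
Total: 3069 days.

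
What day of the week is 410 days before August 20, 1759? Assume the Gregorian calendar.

Thursday

First find the weekday of Aug 20, 1759. Doomsday rule: the anchor day for the 1700s is Sunday. For year 59: 59÷12 = 4 r 11, and 11÷4 = 2, so 4+11+2 = 17.
Sunday + 17 ≡ Wednesday — that's 1759's doomsday.
In August the doomsday date is Aug 8.
Aug 20 is 12 days after Aug 8; 12 mod 7 = 5, so Wednesday + 5 = Monday.
410 mod 7 = 4, so 410 days before a Monday is Monday − 4 = Thursday.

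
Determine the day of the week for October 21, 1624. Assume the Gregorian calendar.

Doomsday rule: the anchor day for the 1600s is Tuesday. For year 24: 24÷12 = 2 r 0, and 0÷4 = 0, so 2+0+0 = 2.
Tuesday + 2 ≡ Thursday — that's 1624's doomsday.
In October the doomsday date is Oct 10.
Oct 21 is 11 days after Oct 10; 11 mod 7 = 4, so Thursday + 4 = Monday.

Monday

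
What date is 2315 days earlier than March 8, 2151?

−365 (one year) → Mar 8, 2150 (1950 left).
−365 (one year) → Mar 8, 2149 (1585 left).
−365 (one year) → Mar 8, 2148 (1220 left).
−366 (one year; includes Feb 29, 2148) → Mar 8, 2147 (854 left).
−365 (one year) → Mar 8, 2146 (489 left).
−365 (one year) → Mar 8, 2145 (124 left).
−8 → Feb 28, 2145 (end of Feb, 28 days; 116 left).
−28 → Jan 31, 2145 (end of Jan, 31 days; 88 left).
−31 → Dec 31, 2144 (end of Dec, 31 days; 57 left).
−31 → Nov 30, 2144 (end of Nov, 30 days; 26 left).
−26 → Nov 4, 2144.

November 4, 2144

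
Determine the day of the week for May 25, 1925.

January 1, 1925 is a Thursday.
Jan 1, 1925 → Feb 1, 1925: 31 days (January has 31).
Feb 1, 1925 → Mar 1, 1925: 28 days (February has 28).
Mar 1, 1925 → Apr 1, 1925: 31 days (March has 31).
Apr 1, 1925 → May 1, 1925: 30 days (April has 30).
May 1, 1925 → May 25, 1925: 24 days.
Total: 144 days.
144 mod 7 = 4, so Thursday + 4 = Monday.

Monday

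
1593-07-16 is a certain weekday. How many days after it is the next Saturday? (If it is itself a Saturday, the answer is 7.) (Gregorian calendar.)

1

Jul 16, 1593 is a Friday.
From Friday to the next Saturday is 1 day.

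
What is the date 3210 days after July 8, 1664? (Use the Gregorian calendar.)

April 22, 1673

+365 (one year) → Jul 8, 1665 (2845 left).
+365 (one year) → Jul 8, 1666 (2480 left).
+365 (one year) → Jul 8, 1667 (2115 left).
+366 (one year; includes Feb 29, 1668) → Jul 8, 1668 (1749 left).
+365 (one year) → Jul 8, 1669 (1384 left).
+365 (one year) → Jul 8, 1670 (1019 left).
+365 (one year) → Jul 8, 1671 (654 left).
+366 (one year; includes Feb 29, 1672) → Jul 8, 1672 (288 left).
Jul has 31 days: +24 → Aug 1, 1672 (264 left).
Aug has 31 days: +31 → Sep 1, 1672 (233 left).
Sep has 30 days: +30 → Oct 1, 1672 (203 left).
Oct has 31 days: +31 → Nov 1, 1672 (172 left).
Nov has 30 days: +30 → Dec 1, 1672 (142 left).
Dec has 31 days: +31 → Jan 1, 1673 (111 left).
Jan has 31 days: +31 → Feb 1, 1673 (80 left).
Feb has 28 days: +28 → Mar 1, 1673 (52 left).
Mar has 31 days: +31 → Apr 1, 1673 (21 left).
+21 → Apr 22, 1673.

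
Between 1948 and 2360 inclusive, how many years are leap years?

101

Multiples of 4 in [1948,2360]: 104.
Of those, multiples of 100: 4 (not leap unless ÷400).
Multiples of 400: 1.
Leap years = 104 − 4 + 1 = 101.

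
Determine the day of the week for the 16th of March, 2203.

Doomsday rule: the anchor day for the 2200s is Friday. For year 03: 3÷12 = 0 r 3, and 3÷4 = 0, so 0+3+0 = 3.
Friday + 3 ≡ Monday — that's 2203's doomsday.
In March the doomsday date is Mar 14.
Mar 16 is 2 days after Mar 14; 2 mod 7 = 2, so Monday + 2 = Wednesday.

Wednesday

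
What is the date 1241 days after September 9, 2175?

February 1, 2179

+366 (one year; includes Feb 29, 2176) → Sep 9, 2176 (875 left).
+365 (one year) → Sep 9, 2177 (510 left).
+365 (one year) → Sep 9, 2178 (145 left).
Sep has 30 days: +22 → Oct 1, 2178 (123 left).
Oct has 31 days: +31 → Nov 1, 2178 (92 left).
Nov has 30 days: +30 → Dec 1, 2178 (62 left).
Dec has 31 days: +31 → Jan 1, 2179 (31 left).
Jan has 31 days: +31 → Feb 1, 2179 (0 left).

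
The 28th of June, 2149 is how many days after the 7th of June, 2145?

Jun 7, 2145 → Jun 7, 2146: 365 days.
Jun 7, 2146 → Jun 7, 2147: 365 days.
Jun 7, 2147 → Jun 7, 2148: 366 days (Feb 29, 2148 is in that span).
Jun 7, 2148 → Jul 7, 2148: 30 days (June has 30).
Jul 7, 2148 → Aug 7, 2148: 31 days (July has 31).
Aug 7, 2148 → Sep 7, 2148: 31 days (August has 31).
Sep 7, 2148 → Oct 7, 2148: 30 days (September has 30).
Oct 7, 2148 → Nov 7, 2148: 31 days (October has 31).
Nov 7, 2148 → Dec 7, 2148: 30 days (November has 30).
Dec 7, 2148 → Jan 7, 2149: 31 days (December has 31).
Jan 7, 2149 → Feb 7, 2149: 31 days (January has 31).
Feb 7, 2149 → Mar 7, 2149: 28 days (February has 28).
Mar 7, 2149 → Apr 7, 2149: 31 days (March has 31).
Apr 7, 2149 → May 7, 2149: 30 days (April has 30).
May 7, 2149 → Jun 7, 2149: 31 days (May has 31).
Jun 7, 2149 → Jun 28, 2149: 21 days.
Total: 1482 days.

1482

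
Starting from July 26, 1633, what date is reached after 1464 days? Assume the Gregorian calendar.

July 29, 1637

+365 (one year) → Jul 26, 1634 (1099 left).
+365 (one year) → Jul 26, 1635 (734 left).
+366 (one year; includes Feb 29, 1636) → Jul 26, 1636 (368 left).
Jul has 31 days: +6 → Aug 1, 1636 (362 left).
Aug has 31 days: +31 → Sep 1, 1636 (331 left).
Sep has 30 days: +30 → Oct 1, 1636 (301 left).
Oct has 31 days: +31 → Nov 1, 1636 (270 left).
Nov has 30 days: +30 → Dec 1, 1636 (240 left).
Dec has 31 days: +31 → Jan 1, 1637 (209 left).
Jan has 31 days: +31 → Feb 1, 1637 (178 left).
Feb has 28 days: +28 → Mar 1, 1637 (150 left).
Mar has 31 days: +31 → Apr 1, 1637 (119 left).
Apr has 30 days: +30 → May 1, 1637 (89 left).
May has 31 days: +31 → Jun 1, 1637 (58 left).
Jun has 30 days: +30 → Jul 1, 1637 (28 left).
+28 → Jul 29, 1637.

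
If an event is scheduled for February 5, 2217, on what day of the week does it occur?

Wednesday

Doomsday rule: the anchor day for the 2200s is Friday. For year 17: 17÷12 = 1 r 5, and 5÷4 = 1, so 1+5+1 = 7.
Friday + 7 ≡ Friday — that's 2217's doomsday.
In February the doomsday date is Feb 28 (2217 is not a leap year).
Feb 5 is 23 days before Feb 28; 23 mod 7 = 2, so Friday − 2 = Wednesday.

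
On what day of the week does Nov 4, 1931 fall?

Doomsday rule: the anchor day for the 1900s is Wednesday. For year 31: 31÷12 = 2 r 7, and 7÷4 = 1, so 2+7+1 = 10.
Wednesday + 10 ≡ Saturday — that's 1931's doomsday.
In November the doomsday date is Nov 7.
Nov 4 is 3 days before Nov 7; 3 mod 7 = 3, so Saturday − 3 = Wednesday.

Wednesday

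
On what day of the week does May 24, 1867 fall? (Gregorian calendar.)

January 1, 1867 is a Tuesday.
Jan 1, 1867 → Feb 1, 1867: 31 days (January has 31).
Feb 1, 1867 → Mar 1, 1867: 28 days (February has 28).
Mar 1, 1867 → Apr 1, 1867: 31 days (March has 31).
Apr 1, 1867 → May 1, 1867: 30 days (April has 30).
May 1, 1867 → May 24, 1867: 23 days.
Total: 143 days.
143 mod 7 = 3, so Tuesday + 3 = Friday.

Friday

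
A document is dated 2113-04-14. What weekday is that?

Doomsday rule: the anchor day for the 2100s is Sunday. For year 13: 13÷12 = 1 r 1, and 1÷4 = 0, so 1+1+0 = 2.
Sunday + 2 ≡ Tuesday — that's 2113's doomsday.
In April the doomsday date is Apr 4.
Apr 14 is 10 days after Apr 4; 10 mod 7 = 3, so Tuesday + 3 = Friday.

Friday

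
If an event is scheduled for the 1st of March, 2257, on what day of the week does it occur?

Sunday

Doomsday rule: the anchor day for the 2200s is Friday. For year 57: 57÷12 = 4 r 9, and 9÷4 = 2, so 4+9+2 = 15.
Friday + 15 ≡ Saturday — that's 2257's doomsday.
In March the doomsday date is Mar 14.
Mar 1 is 13 days before Mar 14; 13 mod 7 = 6, so Saturday − 6 = Sunday.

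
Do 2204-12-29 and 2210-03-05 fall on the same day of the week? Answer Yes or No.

No

From Dec 29, 2204 to Mar 5, 2210 is 1892 days.
1892 mod 7 = 2, so they are different weekdays.
(Dec 29, 2204 is a Saturday; Mar 5, 2210 is a Monday.)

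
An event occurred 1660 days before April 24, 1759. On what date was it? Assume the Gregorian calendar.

October 7, 1754

−365 (one year) → Apr 24, 1758 (1295 left).
−365 (one year) → Apr 24, 1757 (930 left).
−365 (one year) → Apr 24, 1756 (565 left).
−366 (one year; includes Feb 29, 1756) → Apr 24, 1755 (199 left).
−24 → Mar 31, 1755 (end of Mar, 31 days; 175 left).
−31 → Feb 28, 1755 (end of Feb, 28 days; 144 left).
−28 → Jan 31, 1755 (end of Jan, 31 days; 116 left).
−31 → Dec 31, 1754 (end of Dec, 31 days; 85 left).
−31 → Nov 30, 1754 (end of Nov, 30 days; 54 left).
−30 → Oct 31, 1754 (end of Oct, 31 days; 24 left).
−24 → Oct 7, 1754.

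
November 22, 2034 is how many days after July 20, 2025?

Jul 20, 2025 → Jul 20, 2026: 365 days.
Jul 20, 2026 → Jul 20, 2027: 365 days.
Jul 20, 2027 → Jul 20, 2028: 366 days (Feb 29, 2028 is in that span).
Jul 20, 2028 → Jul 20, 2029: 365 days.
Jul 20, 2029 → Jul 20, 2030: 365 days.
Jul 20, 2030 → Jul 20, 2031: 365 days.
Jul 20, 2031 → Jul 20, 2032: 366 days (Feb 29, 2032 is in that span).
Jul 20, 2032 → Jul 20, 2033: 365 days.
Jul 20, 2033 → Jul 20, 2034: 365 days.
Jul 20, 2034 → Aug 20, 2034: 31 days (July has 31).
Aug 20, 2034 → Sep 20, 2034: 31 days (August has 31).
Sep 20, 2034 → Oct 20, 2034: 30 days (September has 30).
Oct 20, 2034 → Nov 20, 2034: 31 days (October has 31).
Nov 20, 2034 → Nov 22, 2034: 2 days.
Total: 3412 days.

3412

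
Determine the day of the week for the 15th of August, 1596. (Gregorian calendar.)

Thursday

Doomsday rule: the anchor day for the 1500s is Wednesday. For year 96: 96÷12 = 8 r 0, and 0÷4 = 0, so 8+0+0 = 8.
Wednesday + 8 ≡ Thursday — that's 1596's doomsday.
In August the doomsday date is Aug 8.
Aug 15 is 7 days after Aug 8; 7 mod 7 = 0, so Thursday + 0 = Thursday.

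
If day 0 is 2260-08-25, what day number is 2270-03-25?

Aug 25, 2260 → Aug 25, 2261: 365 days.
Aug 25, 2261 → Aug 25, 2262: 365 days.
Aug 25, 2262 → Aug 25, 2263: 365 days.
Aug 25, 2263 → Aug 25, 2264: 366 days (Feb 29, 2264 is in that span).
Aug 25, 2264 → Aug 25, 2265: 365 days.
Aug 25, 2265 → Aug 25, 2266: 365 days.
Aug 25, 2266 → Aug 25, 2267: 365 days.
Aug 25, 2267 → Aug 25, 2268: 366 days (Feb 29, 2268 is in that span).
Aug 25, 2268 → Aug 25, 2269: 365 days.
Aug 25, 2269 → Sep 25, 2269: 31 days (August has 31).
Sep 25, 2269 → Oct 25, 2269: 30 days (September has 30).
Oct 25, 2269 → Nov 25, 2269: 31 days (October has 31).
Nov 25, 2269 → Dec 25, 2269: 30 days (November has 30).
Dec 25, 2269 → Jan 25, 2270: 31 days (December has 31).
Jan 25, 2270 → Feb 25, 2270: 31 days (January has 31).
Feb 25, 2270 → Mar 25, 2270: 28 days.
Total: 3499 days.

3499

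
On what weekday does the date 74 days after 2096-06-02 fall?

First find the weekday of Jun 2, 2096. Doomsday rule: the anchor day for the 2000s is Tuesday. For year 96: 96÷12 = 8 r 0, and 0÷4 = 0, so 8+0+0 = 8.
Tuesday + 8 ≡ Wednesday — that's 2096's doomsday.
In June the doomsday date is Jun 6.
Jun 2 is 4 days before Jun 6; 4 mod 7 = 4, so Wednesday − 4 = Saturday.
74 mod 7 = 4, so 74 days after a Saturday is Saturday + 4 = Wednesday.

Wednesday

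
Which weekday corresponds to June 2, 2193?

Doomsday rule: the anchor day for the 2100s is Sunday. For year 93: 93÷12 = 7 r 9, and 9÷4 = 2, so 7+9+2 = 18.
Sunday + 18 ≡ Thursday — that's 2193's doomsday.
In June the doomsday date is Jun 6.
Jun 2 is 4 days before Jun 6; 4 mod 7 = 4, so Thursday − 4 = Sunday.

Sunday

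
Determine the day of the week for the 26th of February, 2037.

Thursday

Doomsday rule: the anchor day for the 2000s is Tuesday. For year 37: 37÷12 = 3 r 1, and 1÷4 = 0, so 3+1+0 = 4.
Tuesday + 4 ≡ Saturday — that's 2037's doomsday.
In February the doomsday date is Feb 28 (2037 is not a leap year).
Feb 26 is 2 days before Feb 28; 2 mod 7 = 2, so Saturday − 2 = Thursday.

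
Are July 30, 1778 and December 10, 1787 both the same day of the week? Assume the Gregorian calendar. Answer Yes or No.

No

From Jul 30, 1778 to Dec 10, 1787 is 3420 days.
3420 mod 7 = 4, so they are different weekdays.
(Jul 30, 1778 is a Thursday; Dec 10, 1787 is a Monday.)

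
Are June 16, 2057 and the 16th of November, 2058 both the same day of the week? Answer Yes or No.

Yes

From Jun 16, 2057 to Nov 16, 2058 is 518 days.
518 mod 7 = 0, so they are the same weekday.
(Jun 16, 2057 is a Saturday; Nov 16, 2058 is a Saturday.)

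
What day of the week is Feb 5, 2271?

Doomsday rule: the anchor day for the 2200s is Friday. For year 71: 71÷12 = 5 r 11, and 11÷4 = 2, so 5+11+2 = 18.
Friday + 18 ≡ Tuesday — that's 2271's doomsday.
In February the doomsday date is Feb 28 (2271 is not a leap year).
Feb 5 is 23 days before Feb 28; 23 mod 7 = 2, so Tuesday − 2 = Sunday.

Sunday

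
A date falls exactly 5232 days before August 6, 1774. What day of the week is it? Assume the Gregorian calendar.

Wednesday

First find the weekday of Aug 6, 1774. Doomsday rule: the anchor day for the 1700s is Sunday. For year 74: 74÷12 = 6 r 2, and 2÷4 = 0, so 6+2+0 = 8.
Sunday + 8 ≡ Monday — that's 1774's doomsday.
In August the doomsday date is Aug 8.
Aug 6 is 2 days before Aug 8; 2 mod 7 = 2, so Monday − 2 = Saturday.
5232 mod 7 = 3, so 5232 days before a Saturday is Saturday − 3 = Wednesday.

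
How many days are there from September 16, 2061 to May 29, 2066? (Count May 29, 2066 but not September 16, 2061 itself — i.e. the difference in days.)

Sep 16, 2061 → Sep 16, 2062: 365 days.
Sep 16, 2062 → Sep 16, 2063: 365 days.
Sep 16, 2063 → Sep 16, 2064: 366 days (Feb 29, 2064 is in that span).
Sep 16, 2064 → Sep 16, 2065: 365 days.
Sep 16, 2065 → Oct 16, 2065: 30 days (September has 30).
Oct 16, 2065 → Nov 16, 2065: 31 days (October has 31).
Nov 16, 2065 → Dec 16, 2065: 30 days (November has 30).
Dec 16, 2065 → Jan 16, 2066: 31 days (December has 31).
Jan 16, 2066 → Feb 16, 2066: 31 days (January has 31).
Feb 16, 2066 → Mar 16, 2066: 28 days (February has 28).
Mar 16, 2066 → Apr 16, 2066: 31 days (March has 31).
Apr 16, 2066 → May 16, 2066: 30 days (April has 30).
May 16, 2066 → May 29, 2066: 13 days.
Total: 1716 days.

1716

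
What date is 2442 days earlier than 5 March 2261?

−365 (one year) → Mar 5, 2260 (2077 left).
−366 (one year; includes Feb 29, 2260) → Mar 5, 2259 (1711 left).
−365 (one year) → Mar 5, 2258 (1346 left).
−365 (one year) → Mar 5, 2257 (981 left).
−365 (one year) → Mar 5, 2256 (616 left).
−366 (one year; includes Feb 29, 2256) → Mar 5, 2255 (250 left).
−5 → Feb 28, 2255 (end of Feb, 28 days; 245 left).
−28 → Jan 31, 2255 (end of Jan, 31 days; 217 left).
−31 → Dec 31, 2254 (end of Dec, 31 days; 186 left).
−31 → Nov 30, 2254 (end of Nov, 30 days; 155 left).
−30 → Oct 31, 2254 (end of Oct, 31 days; 125 left).
−31 → Sep 30, 2254 (end of Sep, 30 days; 94 left).
−30 → Aug 31, 2254 (end of Aug, 31 days; 64 left).
−31 → Jul 31, 2254 (end of Jul, 31 days; 33 left).
−31 → Jun 30, 2254 (end of Jun, 30 days; 2 left).
−2 → Jun 28, 2254.

June 28, 2254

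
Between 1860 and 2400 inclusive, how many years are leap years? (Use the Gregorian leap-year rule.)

Multiples of 4 in [1860,2400]: 136.
Of those, multiples of 100: 6 (not leap unless ÷400).
Multiples of 400: 2.
Leap years = 136 − 6 + 2 = 132.

132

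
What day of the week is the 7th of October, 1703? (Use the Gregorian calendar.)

Sunday

Doomsday rule: the anchor day for the 1700s is Sunday. For year 03: 3÷12 = 0 r 3, and 3÷4 = 0, so 0+3+0 = 3.
Sunday + 3 ≡ Wednesday — that's 1703's doomsday.
In October the doomsday date is Oct 10.
Oct 7 is 3 days before Oct 10; 3 mod 7 = 3, so Wednesday − 3 = Sunday.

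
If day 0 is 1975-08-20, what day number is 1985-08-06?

Aug 20, 1975 → Aug 20, 1976: 366 days (Feb 29, 1976 is in that span).
Aug 20, 1976 → Aug 20, 1977: 365 days.
Aug 20, 1977 → Aug 20, 1978: 365 days.
Aug 20, 1978 → Aug 20, 1979: 365 days.
Aug 20, 1979 → Aug 20, 1980: 366 days (Feb 29, 1980 is in that span).
Aug 20, 1980 → Aug 20, 1981: 365 days.
Aug 20, 1981 → Aug 20, 1982: 365 days.
Aug 20, 1982 → Aug 20, 1983: 365 days.
Aug 20, 1983 → Aug 20, 1984: 366 days (Feb 29, 1984 is in that span).
Aug 20, 1984 → Sep 20, 1984: 31 days (August has 31).
Sep 20, 1984 → Oct 20, 1984: 30 days (September has 30).
Oct 20, 1984 → Nov 20, 1984: 31 days (October has 31).
Nov 20, 1984 → Dec 20, 1984: 30 days (November has 30).
Dec 20, 1984 → Jan 20, 1985: 31 days (December has 31).
Jan 20, 1985 → Feb 20, 1985: 31 days (January has 31).
Feb 20, 1985 → Mar 20, 1985: 28 days (February has 28).
Mar 20, 1985 → Apr 20, 1985: 31 days (March has 31).
Apr 20, 1985 → May 20, 1985: 30 days (April has 30).
May 20, 1985 → Jun 20, 1985: 31 days (May has 31).
Jun 20, 1985 → Jul 20, 1985: 30 days (June has 30).
Jul 20, 1985 → Aug 6, 1985: 17 days.
Total: 3639 days.

3639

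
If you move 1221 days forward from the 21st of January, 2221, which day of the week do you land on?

First find the weekday of Jan 21, 2221. Doomsday rule: the anchor day for the 2200s is Friday. For year 21: 21÷12 = 1 r 9, and 9÷4 = 2, so 1+9+2 = 12.
Friday + 12 ≡ Wednesday — that's 2221's doomsday.
In January the doomsday date is Jan 3 (2221 is not a leap year).
Jan 21 is 18 days after Jan 3; 18 mod 7 = 4, so Wednesday + 4 = Sunday.
1221 mod 7 = 3, so 1221 days after a Sunday is Sunday + 3 = Wednesday.

Wednesday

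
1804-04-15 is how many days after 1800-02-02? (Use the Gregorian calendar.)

Feb 2, 1800 → Feb 2, 1801: 365 days.
Feb 2, 1801 → Feb 2, 1802: 365 days.
Feb 2, 1802 → Feb 2, 1803: 365 days.
Feb 2, 1803 → Feb 2, 1804: 365 days.
Feb 2, 1804 → Mar 2, 1804: 29 days (February has 29).
Mar 2, 1804 → Apr 2, 1804: 31 days (March has 31).
Apr 2, 1804 → Apr 15, 1804: 13 days.
Total: 1533 days.

1533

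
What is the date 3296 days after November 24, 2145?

December 3, 2154

+365 (one year) → Nov 24, 2146 (2931 left).
+365 (one year) → Nov 24, 2147 (2566 left).
+366 (one year; includes Feb 29, 2148) → Nov 24, 2148 (2200 left).
+365 (one year) → Nov 24, 2149 (1835 left).
+365 (one year) → Nov 24, 2150 (1470 left).
+365 (one year) → Nov 24, 2151 (1105 left).
+366 (one year; includes Feb 29, 2152) → Nov 24, 2152 (739 left).
+365 (one year) → Nov 24, 2153 (374 left).
Nov has 30 days: +7 → Dec 1, 2153 (367 left).
Dec has 31 days: +31 → Jan 1, 2154 (336 left).
Jan has 31 days: +31 → Feb 1, 2154 (305 left).
Feb has 28 days: +28 → Mar 1, 2154 (277 left).
Mar has 31 days: +31 → Apr 1, 2154 (246 left).
Apr has 30 days: +30 → May 1, 2154 (216 left).
May has 31 days: +31 → Jun 1, 2154 (185 left).
Jun has 30 days: +30 → Jul 1, 2154 (155 left).
Jul has 31 days: +31 → Aug 1, 2154 (124 left).
Aug has 31 days: +31 → Sep 1, 2154 (93 left).
Sep has 30 days: +30 → Oct 1, 2154 (63 left).
Oct has 31 days: +31 → Nov 1, 2154 (32 left).
Nov has 30 days: +30 → Dec 1, 2154 (2 left).
+2 → Dec 3, 2154.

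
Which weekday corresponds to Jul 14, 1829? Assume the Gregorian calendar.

Doomsday rule: the anchor day for the 1800s is Friday. For year 29: 29÷12 = 2 r 5, and 5÷4 = 1, so 2+5+1 = 8.
Friday + 8 ≡ Saturday — that's 1829's doomsday.
In July the doomsday date is Jul 11.
Jul 14 is 3 days after Jul 11; 3 mod 7 = 3, so Saturday + 3 = Tuesday.

Tuesday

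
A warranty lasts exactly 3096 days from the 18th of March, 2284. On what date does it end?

September 8, 2292

+365 (one year) → Mar 18, 2285 (2731 left).
+365 (one year) → Mar 18, 2286 (2366 left).
+365 (one year) → Mar 18, 2287 (2001 left).
+366 (one year; includes Feb 29, 2288) → Mar 18, 2288 (1635 left).
+365 (one year) → Mar 18, 2289 (1270 left).
+365 (one year) → Mar 18, 2290 (905 left).
+365 (one year) → Mar 18, 2291 (540 left).
+366 (one year; includes Feb 29, 2292) → Mar 18, 2292 (174 left).
Mar has 31 days: +14 → Apr 1, 2292 (160 left).
Apr has 30 days: +30 → May 1, 2292 (130 left).
May has 31 days: +31 → Jun 1, 2292 (99 left).
Jun has 30 days: +30 → Jul 1, 2292 (69 left).
Jul has 31 days: +31 → Aug 1, 2292 (38 left).
Aug has 31 days: +31 → Sep 1, 2292 (7 left).
+7 → Sep 8, 2292.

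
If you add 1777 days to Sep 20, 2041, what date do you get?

+365 (one year) → Sep 20, 2042 (1412 left).
+365 (one year) → Sep 20, 2043 (1047 left).
+366 (one year; includes Feb 29, 2044) → Sep 20, 2044 (681 left).
+365 (one year) → Sep 20, 2045 (316 left).
Sep has 30 days: +11 → Oct 1, 2045 (305 left).
Oct has 31 days: +31 → Nov 1, 2045 (274 left).
Nov has 30 days: +30 → Dec 1, 2045 (244 left).
Dec has 31 days: +31 → Jan 1, 2046 (213 left).
Jan has 31 days: +31 → Feb 1, 2046 (182 left).
Feb has 28 days: +28 → Mar 1, 2046 (154 left).
Mar has 31 days: +31 → Apr 1, 2046 (123 left).
Apr has 30 days: +30 → May 1, 2046 (93 left).
May has 31 days: +31 → Jun 1, 2046 (62 left).
Jun has 30 days: +30 → Jul 1, 2046 (32 left).
Jul has 31 days: +31 → Aug 1, 2046 (1 left).
+1 → Aug 2, 2046.

August 2, 2046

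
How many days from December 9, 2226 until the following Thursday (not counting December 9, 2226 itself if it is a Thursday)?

5

Dec 9, 2226 is a Saturday.
From Saturday to the next Thursday is 5 days.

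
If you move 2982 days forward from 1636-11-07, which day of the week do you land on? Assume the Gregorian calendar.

First find the weekday of Nov 7, 1636. Doomsday rule: the anchor day for the 1600s is Tuesday. For year 36: 36÷12 = 3 r 0, and 0÷4 = 0, so 3+0+0 = 3.
Tuesday + 3 ≡ Friday — that's 1636's doomsday.
In November the doomsday date is Nov 7.
Nov 7 is the doomsday itself: Friday.
2982 mod 7 = 0, so 2982 days after a Friday is Friday + 0 = Friday.

Friday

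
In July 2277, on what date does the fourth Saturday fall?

July 28, 2277

July 1, 2277 is a Sunday.
The first Saturday is therefore July 7 (6 days later).
The fourth Saturday is 7 + 3×7 = July 28.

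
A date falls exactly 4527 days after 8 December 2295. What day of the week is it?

Dec 8, 2295 is a Sunday.
4527 mod 7 = 5, so 4527 days after a Sunday is Sunday + 5 = Friday.

Friday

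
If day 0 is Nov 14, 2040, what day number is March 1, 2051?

Nov 14, 2040 → Nov 14, 2041: 365 days.
Nov 14, 2041 → Nov 14, 2042: 365 days.
Nov 14, 2042 → Nov 14, 2043: 365 days.
Nov 14, 2043 → Nov 14, 2044: 366 days (Feb 29, 2044 is in that span).
Nov 14, 2044 → Nov 14, 2045: 365 days.
Nov 14, 2045 → Nov 14, 2046: 365 days.
Nov 14, 2046 → Nov 14, 2047: 365 days.
Nov 14, 2047 → Nov 14, 2048: 366 days (Feb 29, 2048 is in that span).
Nov 14, 2048 → Nov 14, 2049: 365 days.
Nov 14, 2049 → Nov 14, 2050: 365 days.
Nov 14, 2050 → Dec 14, 2050: 30 days (November has 30).
Dec 14, 2050 → Jan 14, 2051: 31 days (December has 31).
Jan 14, 2051 → Feb 14, 2051: 31 days (January has 31).
Feb 14, 2051 → Mar 1, 2051: 15 days.
Total: 3759 days.

3759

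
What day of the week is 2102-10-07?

Saturday

Doomsday rule: the anchor day for the 2100s is Sunday. For year 02: 2÷12 = 0 r 2, and 2÷4 = 0, so 0+2+0 = 2.
Sunday + 2 ≡ Tuesday — that's 2102's doomsday.
In October the doomsday date is Oct 10.
Oct 7 is 3 days before Oct 10; 3 mod 7 = 3, so Tuesday − 3 = Saturday.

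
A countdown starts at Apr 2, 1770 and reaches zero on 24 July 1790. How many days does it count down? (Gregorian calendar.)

Apr 2, 1770 → Apr 2, 1771: 365 days.
Apr 2, 1771 → Apr 2, 1772: 366 days (Feb 29, 1772 is in that span).
Apr 2, 1772 → Apr 2, 1773: 365 days.
Apr 2, 1773 → Apr 2, 1774: 365 days.
Apr 2, 1774 → Apr 2, 1775: 365 days.
Apr 2, 1775 → Apr 2, 1776: 366 days (Feb 29, 1776 is in that span).
Apr 2, 1776 → Apr 2, 1777: 365 days.
Apr 2, 1777 → Apr 2, 1778: 365 days.
Apr 2, 1778 → Apr 2, 1779: 365 days.
Apr 2, 1779 → Apr 2, 1780: 366 days (Feb 29, 1780 is in that span).
Apr 2, 1780 → Apr 2, 1781: 365 days.
Apr 2, 1781 → Apr 2, 1782: 365 days.
Apr 2, 1782 → Apr 2, 1783: 365 days.
Apr 2, 1783 → Apr 2, 1784: 366 days (Feb 29, 1784 is in that span).
Apr 2, 1784 → Apr 2, 1785: 365 days.
Apr 2, 1785 → Apr 2, 1786: 365 days.
Apr 2, 1786 → Apr 2, 1787: 365 days.
Apr 2, 1787 → Apr 2, 1788: 366 days (Feb 29, 1788 is in that span).
Apr 2, 1788 → Apr 2, 1789: 365 days.
Apr 2, 1789 → Apr 2, 1790: 365 days.
Apr 2, 1790 → May 2, 1790: 30 days (April has 30).
May 2, 1790 → Jun 2, 1790: 31 days (May has 31).
Jun 2, 1790 → Jul 2, 1790: 30 days (June has 30).
Jul 2, 1790 → Jul 24, 1790: 22 days.
Total: 7418 days.

7418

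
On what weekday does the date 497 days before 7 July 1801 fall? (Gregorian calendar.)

First find the weekday of Jul 7, 1801. Doomsday rule: the anchor day for the 1800s is Friday. For year 01: 1÷12 = 0 r 1, and 1÷4 = 0, so 0+1+0 = 1.
Friday + 1 ≡ Saturday — that's 1801's doomsday.
In July the doomsday date is Jul 11.
Jul 7 is 4 days before Jul 11; 4 mod 7 = 4, so Saturday − 4 = Tuesday.
497 mod 7 = 0, so 497 days before a Tuesday is Tuesday − 0 = Tuesday.

Tuesday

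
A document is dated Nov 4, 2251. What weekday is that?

Tuesday

Doomsday rule: the anchor day for the 2200s is Friday. For year 51: 51÷12 = 4 r 3, and 3÷4 = 0, so 4+3+0 = 7.
Friday + 7 ≡ Friday — that's 2251's doomsday.
In November the doomsday date is Nov 7.
Nov 4 is 3 days before Nov 7; 3 mod 7 = 3, so Friday − 3 = Tuesday.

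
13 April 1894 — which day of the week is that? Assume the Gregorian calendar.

Doomsday rule: the anchor day for the 1800s is Friday. For year 94: 94÷12 = 7 r 10, and 10÷4 = 2, so 7+10+2 = 19.
Friday + 19 ≡ Wednesday — that's 1894's doomsday.
In April the doomsday date is Apr 4.
Apr 13 is 9 days after Apr 4; 9 mod 7 = 2, so Wednesday + 2 = Friday.

Friday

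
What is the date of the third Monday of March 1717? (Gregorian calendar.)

March 15, 1717

March 1, 1717 is a Monday.
The first Monday is therefore March 1 (same day).
The third Monday is 1 + 2×7 = March 15.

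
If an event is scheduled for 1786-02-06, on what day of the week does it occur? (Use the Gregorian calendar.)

Monday

Doomsday rule: the anchor day for the 1700s is Sunday. For year 86: 86÷12 = 7 r 2, and 2÷4 = 0, so 7+2+0 = 9.
Sunday + 9 ≡ Tuesday — that's 1786's doomsday.
In February the doomsday date is Feb 28 (1786 is not a leap year).
Feb 6 is 22 days before Feb 28; 22 mod 7 = 1, so Tuesday − 1 = Monday.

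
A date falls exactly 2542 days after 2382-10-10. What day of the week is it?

Oct 10, 2382 is a Sunday.
2542 mod 7 = 1, so 2542 days after a Sunday is Sunday + 1 = Monday.

Monday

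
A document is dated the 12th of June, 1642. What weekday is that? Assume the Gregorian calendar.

Thursday

Doomsday rule: the anchor day for the 1600s is Tuesday. For year 42: 42÷12 = 3 r 6, and 6÷4 = 1, so 3+6+1 = 10.
Tuesday + 10 ≡ Friday — that's 1642's doomsday.
In June the doomsday date is Jun 6.
Jun 12 is 6 days after Jun 6; 6 mod 7 = 6, so Friday + 6 = Thursday.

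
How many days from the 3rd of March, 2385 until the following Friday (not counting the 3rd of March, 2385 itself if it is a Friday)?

5

Mar 3, 2385 is a Sunday.
From Sunday to the next Friday is 5 days.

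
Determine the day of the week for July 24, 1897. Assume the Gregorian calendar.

Saturday

Doomsday rule: the anchor day for the 1800s is Friday. For year 97: 97÷12 = 8 r 1, and 1÷4 = 0, so 8+1+0 = 9.
Friday + 9 ≡ Sunday — that's 1897's doomsday.
In July the doomsday date is Jul 11.
Jul 24 is 13 days after Jul 11; 13 mod 7 = 6, so Sunday + 6 = Saturday.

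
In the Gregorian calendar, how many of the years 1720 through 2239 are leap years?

Multiples of 4 in [1720,2239]: 130.
Of those, multiples of 100: 5 (not leap unless ÷400).
Multiples of 400: 1.
Leap years = 130 − 5 + 1 = 126.

126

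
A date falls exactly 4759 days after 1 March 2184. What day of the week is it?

First find the weekday of Mar 1, 2184. Doomsday rule: the anchor day for the 2100s is Sunday. For year 84: 84÷12 = 7 r 0, and 0÷4 = 0, so 7+0+0 = 7.
Sunday + 7 ≡ Sunday — that's 2184's doomsday.
In March the doomsday date is Mar 14.
Mar 1 is 13 days before Mar 14; 13 mod 7 = 6, so Sunday − 6 = Monday.
4759 mod 7 = 6, so 4759 days after a Monday is Monday + 6 = Sunday.

Sunday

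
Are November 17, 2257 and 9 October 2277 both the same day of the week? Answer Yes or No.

Yes

From Nov 17, 2257 to Oct 9, 2277 is 7266 days.
7266 mod 7 = 0, so they are the same weekday.
(Nov 17, 2257 is a Tuesday; Oct 9, 2277 is a Tuesday.)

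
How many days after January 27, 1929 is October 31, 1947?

6851

Jan 27, 1929 → Jan 27, 1930: 365 days.
Jan 27, 1930 → Jan 27, 1931: 365 days.
Jan 27, 1931 → Jan 27, 1932: 365 days.
Jan 27, 1932 → Jan 27, 1933: 366 days (Feb 29, 1932 is in that span).
Jan 27, 1933 → Jan 27, 1934: 365 days.
Jan 27, 1934 → Jan 27, 1935: 365 days.
Jan 27, 1935 → Jan 27, 1936: 365 days.
Jan 27, 1936 → Jan 27, 1937: 366 days (Feb 29, 1936 is in that span).
Jan 27, 1937 → Jan 27, 1938: 365 days.
Jan 27, 1938 → Jan 27, 1939: 365 days.
Jan 27, 1939 → Jan 27, 1940: 365 days.
Jan 27, 1940 → Jan 27, 1941: 366 days (Feb 29, 1940 is in that span).
Jan 27, 1941 → Jan 27, 1942: 365 days.
Jan 27, 1942 → Jan 27, 1943: 365 days.
Jan 27, 1943 → Jan 27, 1944: 365 days.
Jan 27, 1944 → Jan 27, 1945: 366 days (Feb 29, 1944 is in that span).
Jan 27, 1945 → Jan 27, 1946: 365 days.
Jan 27, 1946 → Jan 27, 1947: 365 days.
Jan 27, 1947 → Feb 27, 1947: 31 days (January has 31).
Feb 27, 1947 → Mar 27, 1947: 28 days (February has 28).
Mar 27, 1947 → Apr 27, 1947: 31 days (March has 31).
Apr 27, 1947 → May 27, 1947: 30 days (April has 30).
May 27, 1947 → Jun 27, 1947: 31 days (May has 31).
Jun 27, 1947 → Jul 27, 1947: 30 days (June has 30).
Jul 27, 1947 → Aug 27, 1947: 31 days (July has 31).
Aug 27, 1947 → Sep 27, 1947: 31 days (August has 31).
Sep 27, 1947 → Oct 27, 1947: 30 days (September has 30).
Oct 27, 1947 → Oct 31, 1947: 4 days.
Total: 6851 days.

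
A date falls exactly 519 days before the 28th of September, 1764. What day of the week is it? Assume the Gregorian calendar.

Thursday

First find the weekday of Sep 28, 1764. Doomsday rule: the anchor day for the 1700s is Sunday. For year 64: 64÷12 = 5 r 4, and 4÷4 = 1, so 5+4+1 = 10.
Sunday + 10 ≡ Wednesday — that's 1764's doomsday.
In September the doomsday date is Sep 5.
Sep 28 is 23 days after Sep 5; 23 mod 7 = 2, so Wednesday + 2 = Friday.
519 mod 7 = 1, so 519 days before a Friday is Friday − 1 = Thursday.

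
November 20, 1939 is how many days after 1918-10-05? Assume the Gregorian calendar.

7716

Oct 5, 1918 → Oct 5, 1919: 365 days.
Oct 5, 1919 → Oct 5, 1920: 366 days (Feb 29, 1920 is in that span).
Oct 5, 1920 → Oct 5, 1921: 365 days.
Oct 5, 1921 → Oct 5, 1922: 365 days.
Oct 5, 1922 → Oct 5, 1923: 365 days.
Oct 5, 1923 → Oct 5, 1924: 366 days (Feb 29, 1924 is in that span).
Oct 5, 1924 → Oct 5, 1925: 365 days.
Oct 5, 1925 → Oct 5, 1926: 365 days.
Oct 5, 1926 → Oct 5, 1927: 365 days.
Oct 5, 1927 → Oct 5, 1928: 366 days (Feb 29, 1928 is in that span).
Oct 5, 1928 → Oct 5, 1929: 365 days.
Oct 5, 1929 → Oct 5, 1930: 365 days.
Oct 5, 1930 → Oct 5, 1931: 365 days.
Oct 5, 1931 → Oct 5, 1932: 366 days (Feb 29, 1932 is in that span).
Oct 5, 1932 → Oct 5, 1933: 365 days.
Oct 5, 1933 → Oct 5, 1934: 365 days.
Oct 5, 1934 → Oct 5, 1935: 365 days.
Oct 5, 1935 → Oct 5, 1936: 366 days (Feb 29, 1936 is in that span).
Oct 5, 1936 → Oct 5, 1937: 365 days.
Oct 5, 1937 → Oct 5, 1938: 365 days.
Oct 5, 1938 → Oct 5, 1939: 365 days.
Oct 5, 1939 → Nov 5, 1939: 31 days (October has 31).
Nov 5, 1939 → Nov 20, 1939: 15 days.
Total: 7716 days.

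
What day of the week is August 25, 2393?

Wednesday

Doomsday rule: the anchor day for the 2300s is Wednesday. For year 93: 93÷12 = 7 r 9, and 9÷4 = 2, so 7+9+2 = 18.
Wednesday + 18 ≡ Sunday — that's 2393's doomsday.
In August the doomsday date is Aug 8.
Aug 25 is 17 days after Aug 8; 17 mod 7 = 3, so Sunday + 3 = Wednesday.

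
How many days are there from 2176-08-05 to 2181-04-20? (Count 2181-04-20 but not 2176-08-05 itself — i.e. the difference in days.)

Aug 5, 2176 → Aug 5, 2177: 365 days.
Aug 5, 2177 → Aug 5, 2178: 365 days.
Aug 5, 2178 → Aug 5, 2179: 365 days.
Aug 5, 2179 → Aug 5, 2180: 366 days (Feb 29, 2180 is in that span).
Aug 5, 2180 → Sep 5, 2180: 31 days (August has 31).
Sep 5, 2180 → Oct 5, 2180: 30 days (September has 30).
Oct 5, 2180 → Nov 5, 2180: 31 days (October has 31).
Nov 5, 2180 → Dec 5, 2180: 30 days (November has 30).
Dec 5, 2180 → Jan 5, 2181: 31 days (December has 31).
Jan 5, 2181 → Feb 5, 2181: 31 days (January has 31).
Feb 5, 2181 → Mar 5, 2181: 28 days (February has 28).
Mar 5, 2181 → Apr 5, 2181: 31 days (March has 31).
Apr 5, 2181 → Apr 20, 2181: 15 days.
Total: 1719 days.

1719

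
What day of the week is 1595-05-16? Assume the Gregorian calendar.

Tuesday

Doomsday rule: the anchor day for the 1500s is Wednesday. For year 95: 95÷12 = 7 r 11, and 11÷4 = 2, so 7+11+2 = 20.
Wednesday + 20 ≡ Tuesday — that's 1595's doomsday.
In May the doomsday date is May 9.
May 16 is 7 days after May 9; 7 mod 7 = 0, so Tuesday + 0 = Tuesday.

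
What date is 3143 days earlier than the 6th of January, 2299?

−365 (one year) → Jan 6, 2298 (2778 left).
−365 (one year) → Jan 6, 2297 (2413 left).
−366 (one year; includes Feb 29, 2296) → Jan 6, 2296 (2047 left).
−365 (one year) → Jan 6, 2295 (1682 left).
−365 (one year) → Jan 6, 2294 (1317 left).
−365 (one year) → Jan 6, 2293 (952 left).
−366 (one year; includes Feb 29, 2292) → Jan 6, 2292 (586 left).
−365 (one year) → Jan 6, 2291 (221 left).
−6 → Dec 31, 2290 (end of Dec, 31 days; 215 left).
−31 → Nov 30, 2290 (end of Nov, 30 days; 184 left).
−30 → Oct 31, 2290 (end of Oct, 31 days; 154 left).
−31 → Sep 30, 2290 (end of Sep, 30 days; 123 left).
−30 → Aug 31, 2290 (end of Aug, 31 days; 93 left).
−31 → Jul 31, 2290 (end of Jul, 31 days; 62 left).
−31 → Jun 30, 2290 (end of Jun, 30 days; 31 left).
−30 → May 31, 2290 (end of May, 31 days; 1 left).
−1 → May 30, 2290.

May 30, 2290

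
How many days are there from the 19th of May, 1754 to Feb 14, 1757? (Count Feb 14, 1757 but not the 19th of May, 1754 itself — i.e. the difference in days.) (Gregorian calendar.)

1002

May 19, 1754 → May 19, 1755: 365 days.
May 19, 1755 → May 19, 1756: 366 days (Feb 29, 1756 is in that span).
May 19, 1756 → Jun 19, 1756: 31 days (May has 31).
Jun 19, 1756 → Jul 19, 1756: 30 days (June has 30).
Jul 19, 1756 → Aug 19, 1756: 31 days (July has 31).
Aug 19, 1756 → Sep 19, 1756: 31 days (August has 31).
Sep 19, 1756 → Oct 19, 1756: 30 days (September has 30).
Oct 19, 1756 → Nov 19, 1756: 31 days (October has 31).
Nov 19, 1756 → Dec 19, 1756: 30 days (November has 30).
Dec 19, 1756 → Jan 19, 1757: 31 days (December has 31).
Jan 19, 1757 → Feb 14, 1757: 26 days.
Total: 1002 days.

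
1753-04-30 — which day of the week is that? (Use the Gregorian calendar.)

Doomsday rule: the anchor day for the 1700s is Sunday. For year 53: 53÷12 = 4 r 5, and 5÷4 = 1, so 4+5+1 = 10.
Sunday + 10 ≡ Wednesday — that's 1753's doomsday.
In April the doomsday date is Apr 4.
Apr 30 is 26 days after Apr 4; 26 mod 7 = 5, so Wednesday + 5 = Monday.

Monday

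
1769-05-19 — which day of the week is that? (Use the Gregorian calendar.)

Friday

Doomsday rule: the anchor day for the 1700s is Sunday. For year 69: 69÷12 = 5 r 9, and 9÷4 = 2, so 5+9+2 = 16.
Sunday + 16 ≡ Tuesday — that's 1769's doomsday.
In May the doomsday date is May 9.
May 19 is 10 days after May 9; 10 mod 7 = 3, so Tuesday + 3 = Friday.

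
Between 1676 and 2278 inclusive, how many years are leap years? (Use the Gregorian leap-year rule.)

Multiples of 4 in [1676,2278]: 151.
Of those, multiples of 100: 6 (not leap unless ÷400).
Multiples of 400: 1.
Leap years = 151 − 6 + 1 = 146.

146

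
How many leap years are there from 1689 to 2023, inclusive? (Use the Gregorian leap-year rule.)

80

Multiples of 4 in [1689,2023]: 83.
Of those, multiples of 100: 4 (not leap unless ÷400).
Multiples of 400: 1.
Leap years = 83 − 4 + 1 = 80.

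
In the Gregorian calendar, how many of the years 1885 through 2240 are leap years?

86

Multiples of 4 in [1885,2240]: 89.
Of those, multiples of 100: 4 (not leap unless ÷400).
Multiples of 400: 1.
Leap years = 89 − 4 + 1 = 86.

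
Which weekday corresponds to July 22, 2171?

Doomsday rule: the anchor day for the 2100s is Sunday. For year 71: 71÷12 = 5 r 11, and 11÷4 = 2, so 5+11+2 = 18.
Sunday + 18 ≡ Thursday — that's 2171's doomsday.
In July the doomsday date is Jul 11.
Jul 22 is 11 days after Jul 11; 11 mod 7 = 4, so Thursday + 4 = Monday.

Monday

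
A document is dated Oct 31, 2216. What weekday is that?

Doomsday rule: the anchor day for the 2200s is Friday. For year 16: 16÷12 = 1 r 4, and 4÷4 = 1, so 1+4+1 = 6.
Friday + 6 ≡ Thursday — that's 2216's doomsday.
In October the doomsday date is Oct 10.
Oct 31 is 21 days after Oct 10; 21 mod 7 = 0, so Thursday + 0 = Thursday.

Thursday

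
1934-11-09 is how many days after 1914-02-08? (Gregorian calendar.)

7579

Feb 8, 1914 → Feb 8, 1915: 365 days.
Feb 8, 1915 → Feb 8, 1916: 365 days.
Feb 8, 1916 → Feb 8, 1917: 366 days (Feb 29, 1916 is in that span).
Feb 8, 1917 → Feb 8, 1918: 365 days.
Feb 8, 1918 → Feb 8, 1919: 365 days.
Feb 8, 1919 → Feb 8, 1920: 365 days.
Feb 8, 1920 → Feb 8, 1921: 366 days (Feb 29, 1920 is in that span).
Feb 8, 1921 → Feb 8, 1922: 365 days.
Feb 8, 1922 → Feb 8, 1923: 365 days.
Feb 8, 1923 → Feb 8, 1924: 365 days.
Feb 8, 1924 → Feb 8, 1925: 366 days (Feb 29, 1924 is in that span).
Feb 8, 1925 → Feb 8, 1926: 365 days.
Feb 8, 1926 → Feb 8, 1927: 365 days.
Feb 8, 1927 → Feb 8, 1928: 365 days.
Feb 8, 1928 → Feb 8, 1929: 366 days (Feb 29, 1928 is in that span).
Feb 8, 1929 → Feb 8, 1930: 365 days.
Feb 8, 1930 → Feb 8, 1931: 365 days.
Feb 8, 1931 → Feb 8, 1932: 365 days.
Feb 8, 1932 → Feb 8, 1933: 366 days (Feb 29, 1932 is in that span).
Feb 8, 1933 → Feb 8, 1934: 365 days.
Feb 8, 1934 → Mar 8, 1934: 28 days (February has 28).
Mar 8, 1934 → Apr 8, 1934: 31 days (March has 31).
Apr 8, 1934 → May 8, 1934: 30 days (April has 30).
May 8, 1934 → Jun 8, 1934: 31 days (May has 31).
Jun 8, 1934 → Jul 8, 1934: 30 days (June has 30).
Jul 8, 1934 → Aug 8, 1934: 31 days (July has 31).
Aug 8, 1934 → Sep 8, 1934: 31 days (August has 31).
Sep 8, 1934 → Oct 8, 1934: 30 days (September has 30).
Oct 8, 1934 → Nov 8, 1934: 31 days (October has 31).
Nov 8, 1934 → Nov 9, 1934: 1 days.
Total: 7579 days.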